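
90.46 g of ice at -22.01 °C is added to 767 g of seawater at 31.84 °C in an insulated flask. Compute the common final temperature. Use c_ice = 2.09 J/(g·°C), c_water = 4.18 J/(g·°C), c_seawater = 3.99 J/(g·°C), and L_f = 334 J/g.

T_f ≈ 18.3 °C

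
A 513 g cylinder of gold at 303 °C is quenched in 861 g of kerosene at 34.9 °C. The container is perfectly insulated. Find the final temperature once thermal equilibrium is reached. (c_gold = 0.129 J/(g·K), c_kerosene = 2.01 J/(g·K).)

T_f ≈ 44.8 °C

T_f = Σ m_i c_i T_i / Σ m_i c_i:
T_f = (66.18·303 + 1730.6·34.9) / (66.18 + 1730.6)
    = 80450 / 1796.8 ≈ 44.77 °C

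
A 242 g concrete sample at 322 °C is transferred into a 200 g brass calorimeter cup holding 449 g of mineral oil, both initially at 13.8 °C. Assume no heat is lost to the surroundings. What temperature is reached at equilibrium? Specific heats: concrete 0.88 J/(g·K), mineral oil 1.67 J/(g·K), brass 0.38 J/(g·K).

Setting the total heat transfer to zero:
242*0.88*(T − 322) + 449*1.67*(T − 13.8) + 200*0.38*(T − 13.8) = 0
212.96(T − 322) + 749.83(T − 13.8) + 76(T − 13.8) = 0
1038.8 T = 79970
T = 79970/1038.8 ≈ 76.98 °C

T_f ≈ 77.0 °C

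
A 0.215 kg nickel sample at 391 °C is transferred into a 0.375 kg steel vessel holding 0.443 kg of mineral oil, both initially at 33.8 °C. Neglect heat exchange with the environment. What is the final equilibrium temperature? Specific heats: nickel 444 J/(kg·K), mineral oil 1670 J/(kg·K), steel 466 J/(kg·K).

T_f ≈ 67.6 °C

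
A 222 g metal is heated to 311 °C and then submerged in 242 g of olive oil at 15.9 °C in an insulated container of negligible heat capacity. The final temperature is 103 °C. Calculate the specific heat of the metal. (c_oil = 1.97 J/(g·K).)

c ≈ 0.899 J/(g·K)

Energy conservation, ΣQ = 0:
222×c×(103 − 311) + 242×1.97×(103 − 15.9) = 0
-46176 c = -41524
c = -41524/-46176 ≈ 0.8993 J/(g·K)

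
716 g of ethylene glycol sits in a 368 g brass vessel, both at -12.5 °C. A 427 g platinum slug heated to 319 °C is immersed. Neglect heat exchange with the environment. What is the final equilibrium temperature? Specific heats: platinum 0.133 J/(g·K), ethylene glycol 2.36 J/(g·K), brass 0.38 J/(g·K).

T_f ≈ -2.5 °C

Energy conservation, ΣQ = 0:
427·0.133·(T − 319) + 716·2.36·(T − (-12.5)) + 368·0.38·(T − (-12.5)) = 0
56.79(T − 319) + 1689.8(T − (-12.5)) + 139.84(T − (-12.5)) = 0
(56.79 + 1689.8 + 139.84) T = 56.79·319 + 1689.8·(-12.5) + 139.84·(-12.5)
T = -4753.7 / 1886.4 = -2.52 °C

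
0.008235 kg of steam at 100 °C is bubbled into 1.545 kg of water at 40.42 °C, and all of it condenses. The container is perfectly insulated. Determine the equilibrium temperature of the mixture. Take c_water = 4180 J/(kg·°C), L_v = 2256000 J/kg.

T_f ≈ 43.6 °C

Energy conservation, ΣQ = 0:
condense steam: −0.008235·2256000 = −18578; condensed water 100 °C→T: 34.42(T − 100); original water: 6458.1(T − 40.42)
6492.5 T = 18578 + 3442.2 + 261036 = 283057
T ≈ 43.60 °C (< 100 °C, so full condensation is consistent).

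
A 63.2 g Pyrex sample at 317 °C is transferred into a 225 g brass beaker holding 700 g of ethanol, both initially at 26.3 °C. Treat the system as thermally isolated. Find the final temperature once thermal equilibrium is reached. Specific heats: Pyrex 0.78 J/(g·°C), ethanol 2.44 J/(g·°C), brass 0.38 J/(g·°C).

T_f ≈ 34.1 °C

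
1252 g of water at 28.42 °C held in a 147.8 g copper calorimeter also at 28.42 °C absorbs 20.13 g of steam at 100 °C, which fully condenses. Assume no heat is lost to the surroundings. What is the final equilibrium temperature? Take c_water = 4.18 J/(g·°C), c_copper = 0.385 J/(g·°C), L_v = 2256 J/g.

T_f ≈ 38.0 °C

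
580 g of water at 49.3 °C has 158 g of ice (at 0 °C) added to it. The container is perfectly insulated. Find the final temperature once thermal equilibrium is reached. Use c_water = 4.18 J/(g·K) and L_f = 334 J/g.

T_f ≈ 21.6 °C

Energy conservation, ΣQ = 0:
fusion: m_ice L_f = 158×334 = 52772; meltwater 0→T: 158×4.18×T = 660.44 T; water: 2424.4(T − 49.3)
3084.8 T = 119523 − 52772 = 66751
T ≈ 21.64 °C. Since T > 0 °C, the all-ice-melts assumption holds.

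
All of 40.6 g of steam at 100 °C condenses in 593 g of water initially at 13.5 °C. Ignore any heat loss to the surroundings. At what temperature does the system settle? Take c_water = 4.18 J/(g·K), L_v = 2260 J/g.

Sum of m c ΔT and latent-heat terms is zero:
condense steam: −40.6·2260 = −91756
  condensate cools 100→T: 40.6·4.18·(T − 100) = 169.71(T − 100)
  original water: 2478.7(T − 13.5)
2648.4 T = 91756 + 16971 + 33463 = 142190
T ≈ 53.69 °C — below 100 °C, confirming all the steam condensed.

T_f ≈ 53.7 °C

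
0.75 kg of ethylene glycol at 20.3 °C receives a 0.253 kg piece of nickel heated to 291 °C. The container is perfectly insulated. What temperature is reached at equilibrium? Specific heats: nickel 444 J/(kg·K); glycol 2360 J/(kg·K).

T_f ≈ 36.5 °C

T_f is the heat-capacity-weighted average of the initial temperatures:
T_f = (112.33×291 + 1770×20.3) / (112.33 + 1770)
    = 68620 / 1882.3 ≈ 36.45 °C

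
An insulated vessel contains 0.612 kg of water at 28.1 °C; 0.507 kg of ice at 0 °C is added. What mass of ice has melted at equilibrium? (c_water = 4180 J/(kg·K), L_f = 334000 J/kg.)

Heat available from the water dropping to 0 °C: 0.612×4180×28.1 = 71884 J.
To melt every bit of ice: 0.507×334000 = 169338 J.
Since 71884 < 169338 J, not all the ice melts; equilibrium is at 0 °C.
m_melted×334000 = 71884  ⇒  m_melted ≈ 0.2152 kg.

m_melted ≈ 0.215 kg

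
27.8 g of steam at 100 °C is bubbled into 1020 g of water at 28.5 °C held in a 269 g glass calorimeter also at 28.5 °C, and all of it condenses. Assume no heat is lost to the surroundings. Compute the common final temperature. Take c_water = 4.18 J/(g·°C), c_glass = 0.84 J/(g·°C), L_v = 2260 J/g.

T_f ≈ 43.9 °C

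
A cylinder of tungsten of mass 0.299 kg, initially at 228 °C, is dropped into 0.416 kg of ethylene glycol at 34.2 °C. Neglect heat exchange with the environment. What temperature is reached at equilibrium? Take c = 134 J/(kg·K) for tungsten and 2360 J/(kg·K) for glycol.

T_f ≈ 41.8 °C

Set heat shed by the hot body equal to heat absorbed by the cold body:
0.299·134·(228 − T) = 0.416·2360·(T − 34.2)
40.07(228 − T) = 981.76(T − 34.2)
1021.8 T = 42711  ⇒  T ≈ 41.80 °C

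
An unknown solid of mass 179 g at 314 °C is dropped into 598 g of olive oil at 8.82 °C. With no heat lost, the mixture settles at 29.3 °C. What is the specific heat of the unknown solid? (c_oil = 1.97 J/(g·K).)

c ≈ 0.473 J/(g·K)

Setting the total heat transfer to zero:
179·c·(29.3 − 314) + 598·1.97·(29.3 − 8.82) = 0
-50961 c = -24127
c = -24127/-50961 ≈ 0.4734 J/(g·K)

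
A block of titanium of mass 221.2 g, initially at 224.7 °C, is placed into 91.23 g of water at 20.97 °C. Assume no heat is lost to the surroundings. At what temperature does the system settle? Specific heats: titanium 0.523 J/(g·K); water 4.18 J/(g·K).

With ΣQ=0 the equilibrium temperature is the m·c-weighted mean:
T_f = (115.69×224.7 + 381.34×20.97) / (115.69 + 381.34)
    = 33992 / 497.03 ≈ 68.39 °C

T_f ≈ 68.4 °C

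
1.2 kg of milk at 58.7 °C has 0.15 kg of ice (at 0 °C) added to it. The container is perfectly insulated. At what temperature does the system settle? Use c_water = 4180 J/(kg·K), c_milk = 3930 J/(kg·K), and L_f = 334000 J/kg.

T_f ≈ 42.4 °C

Setting the total heat transfer to zero:
latent heat to melt: 0.15·334000 = 50100; meltwater 0→T: 0.15·4180·T = 627 T; milk cools: 1.2·3930·(T − 58.7) = 4716(T − 58.7)
5343 T = 276829 − 50100 = 226729
T ≈ 42.43 °C — above 0 °C, consistent with complete melting.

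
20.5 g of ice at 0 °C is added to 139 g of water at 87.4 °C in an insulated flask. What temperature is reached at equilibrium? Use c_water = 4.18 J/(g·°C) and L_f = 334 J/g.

T_f ≈ 65.9 °C

Energy balance with sensible and latent terms:
latent heat to melt: 20.5·334 = 6847
  meltwater 0→T: 20.5·4.18·T = 85.69 T
  water cools: 139·4.18·(T − 87.4) = 581.02(T − 87.4)
666.71 T = 50781 − 6847 = 43934
T ≈ 65.90 °C — above 0 °C, consistent with complete melting.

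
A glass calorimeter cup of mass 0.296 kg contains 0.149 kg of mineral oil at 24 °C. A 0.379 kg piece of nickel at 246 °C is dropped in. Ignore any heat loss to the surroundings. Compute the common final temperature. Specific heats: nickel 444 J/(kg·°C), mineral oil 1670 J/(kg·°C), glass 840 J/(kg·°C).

Setting the total heat transfer to zero:
0.379×444×(T − 246) + 0.149×1670×(T − 24) + 0.296×840×(T − 24) = 0
665.75 T = 53335
T = 53335/665.75 ≈ 80.11 °C

T_f ≈ 80.1 °C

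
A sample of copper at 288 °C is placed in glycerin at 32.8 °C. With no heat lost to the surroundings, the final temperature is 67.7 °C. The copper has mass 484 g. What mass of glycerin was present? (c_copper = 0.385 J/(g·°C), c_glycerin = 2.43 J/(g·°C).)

m ≈ 484 g

Conservation of energy gives ΣQ = 0:
484·0.385·(67.7 − 288) + m·2.43·(67.7 − 32.8) = 0
84.81 m = 41051
m = 41051/84.81 ≈ 484 g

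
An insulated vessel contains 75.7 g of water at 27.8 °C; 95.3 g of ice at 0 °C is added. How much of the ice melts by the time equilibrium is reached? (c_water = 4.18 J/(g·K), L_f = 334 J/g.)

Water can give up m c ΔT = 75.7·4.18·27.8 = 8796.6 J before reaching 0 °C.
Melting all 95.3 g of ice would need 95.3·334 = 31830 J.
That's not enough to melt it all — equilibrium is at 0 °C with ice remaining.
Mass melted = 8796.6/334 ≈ 26.34 g.

m_melted ≈ 26.3 g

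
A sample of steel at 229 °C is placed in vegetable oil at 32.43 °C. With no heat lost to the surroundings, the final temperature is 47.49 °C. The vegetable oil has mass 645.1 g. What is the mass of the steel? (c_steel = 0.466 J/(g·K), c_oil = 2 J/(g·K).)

m ≈ 230 g

Energy conservation, ΣQ = 0:
m×0.466×(47.49 − 229) + 645.1×2×(47.49 − 32.43) = 0
-84.58 m = -19430
m = -19430/-84.58 ≈ 229.7 g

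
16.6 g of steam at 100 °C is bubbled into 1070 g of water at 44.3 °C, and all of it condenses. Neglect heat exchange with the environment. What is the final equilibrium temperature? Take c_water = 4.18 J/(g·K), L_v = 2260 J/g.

Conservation of energy gives ΣQ = 0:
condense steam: −16.6×2260 = −37516
  condensate cools 100→T: 16.6×4.18×(T − 100) = 69.39(T − 100)
  original water: 4472.6(T − 44.3)
4542 T = 37516 + 6938.8 + 198136 = 242591
T ≈ 53.41 °C, under the boiling point, so the assumption holds.

T_f ≈ 53.4 °C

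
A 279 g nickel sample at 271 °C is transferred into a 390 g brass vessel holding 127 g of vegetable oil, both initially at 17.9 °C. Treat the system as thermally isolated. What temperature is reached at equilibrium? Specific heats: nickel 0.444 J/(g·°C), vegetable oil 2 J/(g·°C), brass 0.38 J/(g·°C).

With ΣQ=0 the equilibrium temperature is the m·c-weighted mean:
T_f = (123.88·271 + 254·17.9 + 148.2·17.9) / (123.88 + 254 + 148.2)
    = 40770 / 526.08 ≈ 77.50 °C

T_f ≈ 77.5 °C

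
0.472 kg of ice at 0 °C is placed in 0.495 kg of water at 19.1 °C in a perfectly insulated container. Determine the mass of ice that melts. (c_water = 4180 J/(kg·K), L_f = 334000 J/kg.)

m_melted ≈ 0.118 kg

Cooling the water to 0 °C releases 0.495×4180×19.1 = 39520 J.
To melt every bit of ice: 0.472×334000 = 157648 J.
Since 39520 < 157648 J, not all the ice melts; equilibrium is at 0 °C.
Mass melted = 39520/334000 ≈ 0.1183 kg.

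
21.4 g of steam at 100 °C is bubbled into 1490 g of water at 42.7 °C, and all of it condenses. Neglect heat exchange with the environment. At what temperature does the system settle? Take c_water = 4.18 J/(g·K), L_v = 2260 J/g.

T_f ≈ 51.2 °C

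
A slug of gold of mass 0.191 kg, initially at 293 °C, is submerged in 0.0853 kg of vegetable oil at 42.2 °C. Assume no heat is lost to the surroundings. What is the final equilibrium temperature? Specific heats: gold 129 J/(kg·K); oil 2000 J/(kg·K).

T_f ≈ 73.9 °C

Let T be the final temperature. ΣQ_i = 0:
0.191×129×(T − 293) + 0.0853×2000×(T − 42.2) = 0
195.24 T = 14419
T = 14419/195.24 ≈ 73.85 °C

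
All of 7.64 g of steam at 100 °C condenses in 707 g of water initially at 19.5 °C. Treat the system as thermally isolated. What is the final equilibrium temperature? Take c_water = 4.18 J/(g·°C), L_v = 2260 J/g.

T_f ≈ 26.1 °C

Net heat exchanged in the isolated system is zero:
steam→water at 100 °C releases m L_v = 7.64×2260 = 17266; condensed water 100 °C→T: 31.94(T − 100); original water: 2955.3(T − 19.5)
2987.2 T = 17266 + 3193.5 + 57628 = 78087
T ≈ 26.14 °C, under the boiling point, so the assumption holds.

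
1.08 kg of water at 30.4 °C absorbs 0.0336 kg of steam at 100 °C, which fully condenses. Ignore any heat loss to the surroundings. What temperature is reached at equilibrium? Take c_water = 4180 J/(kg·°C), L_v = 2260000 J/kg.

Heat gained plus heat lost sum to zero:
latent heat released on condensation: 0.0336·2260000 = 75936; condensed water 100 °C→T: 140.45(T − 100); original water: 4514.4(T − 30.4)
4654.8 T = 75936 + 14045 + 137238 = 227219
T ≈ 48.81 °C — below 100 °C, confirming all the steam condensed.

T_f ≈ 48.8 °C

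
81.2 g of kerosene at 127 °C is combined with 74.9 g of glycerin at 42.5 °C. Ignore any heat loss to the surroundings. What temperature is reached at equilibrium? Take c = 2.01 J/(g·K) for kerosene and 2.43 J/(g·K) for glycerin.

T_f = Σ m_i c_i T_i / Σ m_i c_i:
T_f = (163.21*127 + 182.01*42.5) / (163.21 + 182.01)
    = 28463 / 345.22 ≈ 82.45 °C

T_f ≈ 82.4 °C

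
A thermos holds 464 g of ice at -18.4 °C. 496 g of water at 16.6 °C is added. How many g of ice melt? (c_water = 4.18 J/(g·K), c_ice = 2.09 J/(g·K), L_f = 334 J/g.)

Heat available from the water dropping to 0 °C: 496·4.18·16.6 = 34416 J.
Warming the ice to 0 °C takes 464·2.09·18.4 = 17844 J, leaving 16573 J for melting.
Fully melting the ice requires m_ice L_f = 464·334 = 154976 J.
16573 J < 154976 J, so only part of the ice melts and the system sits at 0 °C.
Mass melted = 16573/334 ≈ 49.62 g.

m_melted ≈ 49.6 g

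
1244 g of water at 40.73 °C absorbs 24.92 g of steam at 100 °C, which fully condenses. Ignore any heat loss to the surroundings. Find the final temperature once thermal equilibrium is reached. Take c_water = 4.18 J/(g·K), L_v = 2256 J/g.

Sum of m c ΔT and latent-heat terms is zero:
latent heat released on condensation: 24.92·2256 = 56220; condensate cools 100→T: 24.92·4.18·(T − 100) = 104.17(T − 100); original water: 5199.9(T − 40.73)
5304.1 T = 56220 + 10417 + 211793 = 278429
T ≈ 52.49 °C — below 100 °C, confirming all the steam condensed.

T_f ≈ 52.5 °C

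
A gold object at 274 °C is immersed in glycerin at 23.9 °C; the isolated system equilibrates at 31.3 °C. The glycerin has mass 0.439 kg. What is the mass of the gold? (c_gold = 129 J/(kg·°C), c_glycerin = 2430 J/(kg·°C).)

Heat gained plus heat lost sum to zero:
m×129×(31.3 − 274) + 0.439×2430×(31.3 − 23.9) = 0
-31308 m = -7894.1
m = -7894.1/-31308 ≈ 0.2521 kg

m ≈ 0.252 kg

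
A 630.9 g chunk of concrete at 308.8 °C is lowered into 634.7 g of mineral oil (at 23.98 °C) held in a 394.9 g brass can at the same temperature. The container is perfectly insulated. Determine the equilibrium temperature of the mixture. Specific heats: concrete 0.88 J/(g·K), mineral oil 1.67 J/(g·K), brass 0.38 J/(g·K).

Net heat exchanged in the isolated system is zero:
630.9·0.88·(T − 308.8) + 634.7·1.67·(T − 23.98) + 394.9·0.38·(T − 23.98) = 0
555.19(T − 308.8) + 1059.9(T − 23.98) + 150.06(T − 23.98) = 0
1765.2 T = 200459
T = 200459/1765.2 ≈ 113.56 °C

T_f ≈ 113.6 °C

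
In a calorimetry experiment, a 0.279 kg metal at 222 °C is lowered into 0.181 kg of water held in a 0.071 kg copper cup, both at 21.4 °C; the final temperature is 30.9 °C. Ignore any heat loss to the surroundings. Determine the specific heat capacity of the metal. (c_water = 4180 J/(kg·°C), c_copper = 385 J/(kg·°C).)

c ≈ 140 J/(kg·°C)

Taking heat into each body as positive, Σ m c ΔT = 0:
0.279·c·(30.9 − 222) + 0.181·4180·(30.9 − 21.4) + 0.071·385·(30.9 − 21.4) = 0
-53.32 c = -7447.2
c = -7447.2/-53.32 ≈ 139.7 J/(kg·°C)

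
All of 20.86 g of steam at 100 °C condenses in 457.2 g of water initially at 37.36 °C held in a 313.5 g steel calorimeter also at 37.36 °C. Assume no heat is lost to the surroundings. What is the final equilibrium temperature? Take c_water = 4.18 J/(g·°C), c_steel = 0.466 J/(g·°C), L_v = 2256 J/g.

T_f ≈ 61.9 °C

Energy balance with sensible and latent terms:
latent heat released on condensation: 20.86·2256 = 47060
  condensate cools 100→T: 20.86·4.18·(T − 100) = 87.19(T − 100)
  water warms: 457.2·4.18·(T − 37.36) = 1911.1(T − 37.36)
  steel cup: 313.5·0.466·(T − 37.36) = 146.09(T − 37.36)
2144.4 T = 47060 + 8719.5 + 76857 = 132636
T ≈ 61.85 °C (< 100 °C, so full condensation is consistent).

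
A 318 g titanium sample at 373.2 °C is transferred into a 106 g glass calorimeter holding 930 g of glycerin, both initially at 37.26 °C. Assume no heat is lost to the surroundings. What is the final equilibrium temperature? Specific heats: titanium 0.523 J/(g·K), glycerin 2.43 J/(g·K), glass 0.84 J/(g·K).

T_f ≈ 59.5 °C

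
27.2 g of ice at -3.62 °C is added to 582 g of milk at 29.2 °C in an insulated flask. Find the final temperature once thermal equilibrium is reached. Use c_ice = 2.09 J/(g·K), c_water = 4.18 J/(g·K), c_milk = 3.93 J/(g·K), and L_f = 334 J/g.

Taking heat into each body as positive, Σ m c ΔT = 0:
warm ice to 0 °C: 27.2·2.09·(0 − (-3.62)) = 205.79
  latent heat to melt: 27.2·334 = 9084.8
  meltwater 0→T: 27.2·4.18·T = 113.7 T
  milk cools: 582·3.93·(T − 29.2) = 2287.3(T − 29.2)
2401 T = 66788 − 9290.6 = 57497
T ≈ 23.95 °C (positive, so assuming full melt was valid).

T_f ≈ 23.9 °C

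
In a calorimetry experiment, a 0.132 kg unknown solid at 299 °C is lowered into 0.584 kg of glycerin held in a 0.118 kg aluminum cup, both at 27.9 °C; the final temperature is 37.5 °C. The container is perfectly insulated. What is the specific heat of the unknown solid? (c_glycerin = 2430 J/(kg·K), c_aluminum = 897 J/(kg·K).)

Energy conservation, ΣQ = 0:
0.132·c·(37.5 − 299) + 0.584·2430·(37.5 − 27.9) + 0.118·897·(37.5 − 27.9) = 0
-34.52 c = -14640
c = -14640/-34.52 ≈ 424.1 J/(kg·K)

c ≈ 424 J/(kg·K)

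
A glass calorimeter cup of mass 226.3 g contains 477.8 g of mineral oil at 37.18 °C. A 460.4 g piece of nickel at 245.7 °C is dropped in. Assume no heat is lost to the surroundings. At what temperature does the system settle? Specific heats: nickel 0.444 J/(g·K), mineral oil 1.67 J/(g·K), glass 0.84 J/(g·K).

Taking heat into each body as positive, Σ m c ΔT = 0:
460.4×0.444×(T − 245.7) + 477.8×1.67×(T − 37.18) + 226.3×0.84×(T − 37.18) = 0
204.42(T − 245.7) + 797.93(T − 37.18) + 190.09(T − 37.18) = 0
1192.4 T = 86960
T ≈ 72.93 °C

T_f ≈ 72.9 °C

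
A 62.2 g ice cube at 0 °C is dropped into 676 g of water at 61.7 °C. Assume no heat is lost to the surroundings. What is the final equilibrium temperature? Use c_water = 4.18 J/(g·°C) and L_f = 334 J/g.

T_f ≈ 49.8 °C

Conservation of energy gives ΣQ = 0:
latent heat to melt: 62.2·334 = 20775
  warm the meltwater: 260 T
  water cools: 676·4.18·(T − 61.7) = 2825.7(T − 61.7)
3085.7 T = 174344 − 20775 = 153570
T ≈ 49.77 °C. Since T > 0 °C, the all-ice-melts assumption holds.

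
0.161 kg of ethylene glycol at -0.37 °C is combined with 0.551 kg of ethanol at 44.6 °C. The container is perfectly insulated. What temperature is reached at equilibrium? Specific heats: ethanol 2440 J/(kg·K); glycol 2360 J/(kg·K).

T_f ≈ 34.7 °C

Taking heat into each body as positive, Σ m c ΔT = 0:
0.551·2440·(T − 44.6) + 0.161·2360·(T − (-0.37)) = 0
1344.4(T − 44.6) + 379.96(T − (-0.37)) = 0
(1344.4 + 379.96) T = 1344.4·44.6 + 379.96·(-0.37)
T = 59821/1724.4 ≈ 34.69 °C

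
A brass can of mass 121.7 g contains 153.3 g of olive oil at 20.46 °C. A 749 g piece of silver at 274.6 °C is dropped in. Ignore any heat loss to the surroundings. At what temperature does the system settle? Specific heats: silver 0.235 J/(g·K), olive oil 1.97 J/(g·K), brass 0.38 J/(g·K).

T_f ≈ 105.8 °C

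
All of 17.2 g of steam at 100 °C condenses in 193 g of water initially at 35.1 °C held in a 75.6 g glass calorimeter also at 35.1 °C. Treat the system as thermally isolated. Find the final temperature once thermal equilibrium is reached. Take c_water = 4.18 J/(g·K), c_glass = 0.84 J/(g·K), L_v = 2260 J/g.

T_f ≈ 81.3 °C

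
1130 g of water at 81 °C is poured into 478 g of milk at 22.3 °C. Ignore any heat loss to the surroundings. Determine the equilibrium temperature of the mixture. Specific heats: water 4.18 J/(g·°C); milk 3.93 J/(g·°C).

|Q_water| = |Q_milk|:
1130·4.18·(81 − T) = 478·3.93·(T − 22.3)
4723.4(81 − T) = 1878.5(T − 22.3)
6601.9 T = 424487  ⇒  T ≈ 64.30 °C

T_f ≈ 64.3 °C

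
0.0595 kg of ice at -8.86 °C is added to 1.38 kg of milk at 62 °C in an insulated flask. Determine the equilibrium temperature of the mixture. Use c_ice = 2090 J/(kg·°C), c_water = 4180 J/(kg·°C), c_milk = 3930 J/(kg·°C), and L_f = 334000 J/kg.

T_f ≈ 55.6 °C

Let T be the final temperature. ΣQ_i = 0:
warm ice to 0 °C: 0.0595×2090×(0 − (-8.86)) = 1101.8; melt ice: 0.0595×334000 = 19873; meltwater 0→T: 0.0595×4180×T = 248.71 T; milk cools: 1.38×3930×(T − 62) = 5423.4(T − 62)
5672.1 T = 336251 − 20975 = 315276
T ≈ 55.58 °C. Since T > 0 °C, the all-ice-melts assumption holds.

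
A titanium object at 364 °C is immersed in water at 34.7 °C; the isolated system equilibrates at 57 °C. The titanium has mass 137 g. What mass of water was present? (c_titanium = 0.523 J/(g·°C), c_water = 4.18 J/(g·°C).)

m ≈ 236 g

Net heat exchanged in the isolated system is zero:
137·0.523·(57 − 364) + m·4.18·(57 − 34.7) = 0
93.21 m = 21997
m = 21997/93.21 ≈ 236 g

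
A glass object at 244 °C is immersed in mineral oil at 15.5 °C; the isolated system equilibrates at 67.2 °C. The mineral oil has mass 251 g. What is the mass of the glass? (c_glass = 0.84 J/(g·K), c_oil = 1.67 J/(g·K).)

m ≈ 146 g

|Q_glass| = |Q_oil|:
m·0.84·(244 − 67.2) = 251·1.67·(67.2 − 15.5)
148.51 m = 21671  ⇒  m ≈ 145.9 g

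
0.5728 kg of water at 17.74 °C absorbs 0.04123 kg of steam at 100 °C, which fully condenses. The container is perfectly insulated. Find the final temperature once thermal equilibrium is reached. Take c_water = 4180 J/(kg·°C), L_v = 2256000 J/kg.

Let T be the final temperature. ΣQ_i = 0:
condense steam: −0.04123×2256000 = −93015; condensed water 100 °C→T: 172.34(T − 100); water warms: 0.5728×4180×(T − 17.74) = 2394.3(T − 17.74)
2566.6 T = 93015 + 17234 + 42475 = 152724
T ≈ 59.50 °C (< 100 °C, so full condensation is consistent).

T_f ≈ 59.5 °C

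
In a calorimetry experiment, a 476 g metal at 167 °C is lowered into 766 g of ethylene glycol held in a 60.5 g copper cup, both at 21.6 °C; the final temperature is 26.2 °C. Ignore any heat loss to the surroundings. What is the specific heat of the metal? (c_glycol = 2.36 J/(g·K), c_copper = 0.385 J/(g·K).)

c ≈ 0.126 J/(g·K)

Let T be the final temperature. ΣQ_i = 0:
476·c·(26.2 − 167) + 766·2.36·(26.2 − 21.6) + 60.5·0.385·(26.2 − 21.6) = 0
-67021 c = -8422.8
c = -8422.8/-67021 ≈ 0.1257 J/(g·K)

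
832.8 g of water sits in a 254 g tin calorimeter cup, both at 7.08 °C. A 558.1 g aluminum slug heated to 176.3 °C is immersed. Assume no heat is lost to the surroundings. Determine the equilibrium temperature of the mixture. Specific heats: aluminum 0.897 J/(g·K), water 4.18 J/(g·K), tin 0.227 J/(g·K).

Energy conservation, ΣQ = 0:
558.1×0.897×(T − 176.3) + 832.8×4.18×(T − 7.08) + 254×0.227×(T − 7.08) = 0
(500.62 + 3481.1 + 57.66) T = 500.62×176.3 + 3481.1×7.08 + 57.66×7.08
T ≈ 28.05 °C

T_f ≈ 28.1 °C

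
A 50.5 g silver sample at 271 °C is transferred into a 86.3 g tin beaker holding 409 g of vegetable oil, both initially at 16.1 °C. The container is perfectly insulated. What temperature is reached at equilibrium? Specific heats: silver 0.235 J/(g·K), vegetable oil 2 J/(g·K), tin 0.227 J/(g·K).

T_f ≈ 19.7 °C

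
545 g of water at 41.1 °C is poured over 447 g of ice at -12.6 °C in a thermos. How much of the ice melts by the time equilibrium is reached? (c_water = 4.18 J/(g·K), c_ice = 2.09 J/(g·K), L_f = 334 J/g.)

m_melted ≈ 245 g

Cooling the water to 0 °C releases 545×4.18×41.1 = 93630 J.
Of that, 447×2.09×12.6 = 11771 J goes to bring the ice to 0 °C, leaving 81859 J.
Fully melting the ice requires m_ice L_f = 447×334 = 149298 J.
That's not enough to melt it all — equilibrium is at 0 °C with ice remaining.
m_melt = 81859 / L_f = 245.1 g.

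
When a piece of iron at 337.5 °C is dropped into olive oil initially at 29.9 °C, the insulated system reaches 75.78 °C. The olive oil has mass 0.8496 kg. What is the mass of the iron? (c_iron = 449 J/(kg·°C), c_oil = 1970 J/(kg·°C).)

m ≈ 0.653 kg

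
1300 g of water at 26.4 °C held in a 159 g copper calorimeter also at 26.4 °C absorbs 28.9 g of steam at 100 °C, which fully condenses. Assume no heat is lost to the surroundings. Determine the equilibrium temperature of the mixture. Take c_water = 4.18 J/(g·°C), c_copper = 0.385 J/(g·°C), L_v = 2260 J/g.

T_f ≈ 39.6 °C

Setting the total heat transfer to zero:
latent heat released on condensation: 28.9×2260 = 65314; condensate cools 100→T: 28.9×4.18×(T − 100) = 120.8(T − 100); original water: 5434(T − 26.4); cup: 61.22(T − 26.4)
5616 T = 65314 + 12080 + 145074 = 222468
T ≈ 39.61 °C — below 100 °C, confirming all the steam condensed.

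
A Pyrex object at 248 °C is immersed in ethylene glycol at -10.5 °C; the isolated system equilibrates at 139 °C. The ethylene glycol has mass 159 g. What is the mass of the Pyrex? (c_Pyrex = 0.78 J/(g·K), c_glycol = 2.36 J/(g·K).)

Let T be the final temperature. ΣQ_i = 0:
m×0.78×(139 − 248) + 159×2.36×(139 − (-10.5)) = 0
-85.02 m = -56098
m = -56098/-85.02 ≈ 659.8 g

m ≈ 660 g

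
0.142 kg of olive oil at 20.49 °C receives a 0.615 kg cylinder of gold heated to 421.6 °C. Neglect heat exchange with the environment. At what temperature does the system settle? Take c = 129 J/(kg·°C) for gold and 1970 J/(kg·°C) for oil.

Let T be the final temperature. ΣQ_i = 0:
0.615×129×(T − 421.6) + 0.142×1970×(T − 20.49) = 0
79.33(T − 421.6) + 279.74(T − 20.49) = 0
359.07 T = 39180
T ≈ 109.11 °C

T_f ≈ 109.1 °C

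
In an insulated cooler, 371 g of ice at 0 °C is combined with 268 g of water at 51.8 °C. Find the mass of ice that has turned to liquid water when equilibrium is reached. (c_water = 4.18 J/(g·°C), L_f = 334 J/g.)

Cooling the water to 0 °C releases 268·4.18·51.8 = 58028 J.
Fully melting the ice requires m_ice L_f = 371·334 = 123914 J.
That's not enough to melt it all — equilibrium is at 0 °C with ice remaining.
Mass melted = 58028/334 ≈ 173.7 g.

m_melted ≈ 174 g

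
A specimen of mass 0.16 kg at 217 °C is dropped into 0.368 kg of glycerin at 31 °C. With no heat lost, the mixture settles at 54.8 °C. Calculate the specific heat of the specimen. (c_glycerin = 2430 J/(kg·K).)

Heat lost by the specimen = heat gained by the glycerin:
0.16·c·(217 − 54.8) = 0.368·2430·(54.8 − 31)
25.95 c = 21283  ⇒  c ≈ 820.1 J/(kg·K)

c ≈ 820 J/(kg·K)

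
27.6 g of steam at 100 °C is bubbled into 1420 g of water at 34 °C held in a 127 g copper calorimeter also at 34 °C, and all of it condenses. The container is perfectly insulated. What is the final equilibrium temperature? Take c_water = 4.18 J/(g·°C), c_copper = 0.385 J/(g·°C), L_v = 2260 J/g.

T_f ≈ 45.5 °C

Energy conservation, ΣQ = 0:
condense steam: −27.6×2260 = −62376
  condensate cools 100→T: 27.6×4.18×(T − 100) = 115.37(T − 100)
  water warms: 1420×4.18×(T − 34) = 5935.6(T − 34)
  copper cup: 127×0.385×(T − 34) = 48.9(T − 34)
6099.9 T = 62376 + 11537 + 203473 = 277386
T ≈ 45.47 °C, under the boiling point, so the assumption holds.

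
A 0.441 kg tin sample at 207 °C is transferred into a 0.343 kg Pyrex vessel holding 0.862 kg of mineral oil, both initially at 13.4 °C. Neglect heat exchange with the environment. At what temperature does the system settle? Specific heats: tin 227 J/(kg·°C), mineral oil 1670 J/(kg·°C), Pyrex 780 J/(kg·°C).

T_f ≈ 24.1 °C

Let T be the final temperature. ΣQ_i = 0:
0.441·227·(T − 207) + 0.862·1670·(T − 13.4) + 0.343·780·(T − 13.4) = 0
100.11(T − 207) + 1439.5(T − 13.4) + 267.54(T − 13.4) = 0
1807.2 T = 43597
T = 43597 / 1807.2 = 24.1 °C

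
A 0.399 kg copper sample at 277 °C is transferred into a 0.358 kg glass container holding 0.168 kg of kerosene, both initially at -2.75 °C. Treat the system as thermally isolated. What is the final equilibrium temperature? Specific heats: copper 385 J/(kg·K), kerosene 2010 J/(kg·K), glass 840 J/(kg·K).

Let T be the final temperature. ΣQ_i = 0:
0.399×385×(T − 277) + 0.168×2010×(T − (-2.75)) + 0.358×840×(T − (-2.75)) = 0
153.62(T − 277) + 337.68(T − (-2.75)) + 300.72(T − (-2.75)) = 0
(153.62 + 337.68 + 300.72) T = 153.62×277 + 337.68×(-2.75) + 300.72×(-2.75)
T = 40796 / 792.01 = 51.5 °C

T_f ≈ 51.5 °C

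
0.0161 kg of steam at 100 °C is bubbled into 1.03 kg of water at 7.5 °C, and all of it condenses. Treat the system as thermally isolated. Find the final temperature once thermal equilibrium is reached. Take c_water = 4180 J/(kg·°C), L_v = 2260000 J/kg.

Let T be the final temperature. ΣQ_i = 0:
steam→water at 100 °C releases m L_v = 0.0161×2260000 = 36386; condensate cools 100→T: 0.0161×4180×(T − 100) = 67.3(T − 100); water warms: 1.03×4180×(T − 7.5) = 4305.4(T − 7.5)
4372.7 T = 36386 + 6729.8 + 32291 = 75406
T ≈ 17.24 °C (< 100 °C, so full condensation is consistent).

T_f ≈ 17.2 °C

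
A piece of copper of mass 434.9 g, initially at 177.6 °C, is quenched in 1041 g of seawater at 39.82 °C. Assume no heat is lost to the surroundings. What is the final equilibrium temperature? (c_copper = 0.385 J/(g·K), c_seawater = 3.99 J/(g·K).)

Conservation of energy gives ΣQ = 0:
434.9·0.385·(T − 177.6) + 1041·3.99·(T − 39.82) = 0
(167.44 + 4153.6) T = 167.44·177.6 + 4153.6·39.82
T ≈ 45.16 °C

T_f ≈ 45.2 °C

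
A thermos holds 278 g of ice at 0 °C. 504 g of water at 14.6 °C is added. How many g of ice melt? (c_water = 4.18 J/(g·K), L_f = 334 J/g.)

Cooling the water to 0 °C releases 504×4.18×14.6 = 30758 J.
Fully melting the ice requires m_ice L_f = 278×334 = 92852 J.
30758 J < 92852 J, so only part of the ice melts and the system sits at 0 °C.
m_melt = 30758 / L_f = 92.09 g.

m_melted ≈ 92.1 g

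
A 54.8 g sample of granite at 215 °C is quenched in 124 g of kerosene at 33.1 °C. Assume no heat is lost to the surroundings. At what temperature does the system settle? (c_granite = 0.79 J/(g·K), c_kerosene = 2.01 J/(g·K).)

T_f ≈ 60.0 °C

Energy conservation, ΣQ = 0:
54.8·0.79·(T − 215) + 124·2.01·(T − 33.1) = 0
292.53 T = 17558
T = 17558/292.53 ≈ 60.02 °C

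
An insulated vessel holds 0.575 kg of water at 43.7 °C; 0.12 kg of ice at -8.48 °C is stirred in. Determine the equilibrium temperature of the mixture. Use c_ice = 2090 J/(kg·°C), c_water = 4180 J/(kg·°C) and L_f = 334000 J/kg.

Energy balance with sensible and latent terms:
warm ice to 0 °C: 0.12×2090×(0 − (-8.48)) = 2126.8; melt ice: 0.12×334000 = 40080; warm the meltwater: 501.6 T; water cools: 0.575×4180×(T − 43.7) = 2403.5(T − 43.7)
2905.1 T = 105033 − 42207 = 62826
T ≈ 21.63 °C. Since T > 0 °C, the all-ice-melts assumption holds.

T_f ≈ 21.6 °C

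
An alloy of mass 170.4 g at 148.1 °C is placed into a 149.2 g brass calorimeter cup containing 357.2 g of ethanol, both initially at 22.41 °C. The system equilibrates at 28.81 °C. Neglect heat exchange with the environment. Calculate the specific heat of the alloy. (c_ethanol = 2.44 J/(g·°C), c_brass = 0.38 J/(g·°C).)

Heat gained plus heat lost sum to zero:
170.4·c·(28.81 − 148.1) + 357.2·2.44·(28.81 − 22.41) + 149.2·0.38·(28.81 − 22.41) = 0
-20327 c = -5940.9
c = -5940.9/-20327 ≈ 0.2923 J/(g·°C)

c ≈ 0.292 J/(g·°C)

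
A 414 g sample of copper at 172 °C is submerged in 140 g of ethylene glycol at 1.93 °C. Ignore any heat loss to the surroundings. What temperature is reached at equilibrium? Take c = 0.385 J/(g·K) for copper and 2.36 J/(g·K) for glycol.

T_f ≈ 57.3 °C

With ΣQ=0 the equilibrium temperature is the m·c-weighted mean:
T_f = (159.39·172 + 330.4·1.93) / (159.39 + 330.4)
    = 28053 / 489.79 ≈ 57.28 °C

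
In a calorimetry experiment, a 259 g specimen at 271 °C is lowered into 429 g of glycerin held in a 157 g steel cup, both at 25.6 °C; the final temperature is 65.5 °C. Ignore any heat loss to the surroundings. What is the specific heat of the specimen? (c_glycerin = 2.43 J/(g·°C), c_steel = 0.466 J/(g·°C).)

c ≈ 0.836 J/(g·°C)

Energy conservation, ΣQ = 0:
259×c×(65.5 − 271) + 429×2.43×(65.5 − 25.6) + 157×0.466×(65.5 − 25.6) = 0
-53224 c = -44514
c = -44514/-53224 ≈ 0.8363 J/(g·°C)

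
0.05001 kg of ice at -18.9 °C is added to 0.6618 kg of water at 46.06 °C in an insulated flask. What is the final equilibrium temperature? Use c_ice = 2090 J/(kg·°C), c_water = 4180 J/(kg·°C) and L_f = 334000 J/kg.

Net heat exchanged in the isolated system is zero:
ice -18.9→0 °C: 0.05001×2090×18.9 = 1975.4; fusion: m_ice L_f = 0.05001×334000 = 16703; meltwater 0→T: 0.05001×4180×T = 209.04 T; water cools: 0.6618×4180×(T − 46.06) = 2766.3(T − 46.06)
2975.4 T = 127417 − 18679 = 108738
T ≈ 36.55 °C (positive, so assuming full melt was valid).

T_f ≈ 36.5 °C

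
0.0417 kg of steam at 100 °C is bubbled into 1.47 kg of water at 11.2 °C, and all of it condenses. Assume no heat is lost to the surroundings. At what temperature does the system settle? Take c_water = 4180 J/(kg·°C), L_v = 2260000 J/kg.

Energy conservation, ΣQ = 0:
latent heat released on condensation: 0.0417×2260000 = 94242; condensed water 100 °C→T: 174.31(T − 100); original water: 6144.6(T − 11.2)
6318.9 T = 94242 + 17431 + 68820 = 180492
T ≈ 28.56 °C (< 100 °C, so full condensation is consistent).

T_f ≈ 28.6 °C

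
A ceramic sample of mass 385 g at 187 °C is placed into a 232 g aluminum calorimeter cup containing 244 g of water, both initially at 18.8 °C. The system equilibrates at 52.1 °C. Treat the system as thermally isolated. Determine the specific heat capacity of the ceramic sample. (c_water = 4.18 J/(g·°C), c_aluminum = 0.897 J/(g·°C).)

Taking heat into each body as positive, Σ m c ΔT = 0:
385×c×(52.1 − 187) + 244×4.18×(52.1 − 18.8) + 232×0.897×(52.1 − 18.8) = 0
-51936 c = -40893
c = -40893/-51936 ≈ 0.7874 J/(g·°C)

c ≈ 0.787 J/(g·°C)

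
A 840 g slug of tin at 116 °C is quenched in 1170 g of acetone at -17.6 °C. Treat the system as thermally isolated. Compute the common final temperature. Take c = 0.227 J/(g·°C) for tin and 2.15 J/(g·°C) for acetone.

T_f ≈ -8.2 °C

T_f = Σ m_i c_i T_i / Σ m_i c_i:
T_f = (190.68*116 + 2515.5*(-17.6)) / (190.68 + 2515.5)
    = -22154 / 2706.2 ≈ -8.19 °C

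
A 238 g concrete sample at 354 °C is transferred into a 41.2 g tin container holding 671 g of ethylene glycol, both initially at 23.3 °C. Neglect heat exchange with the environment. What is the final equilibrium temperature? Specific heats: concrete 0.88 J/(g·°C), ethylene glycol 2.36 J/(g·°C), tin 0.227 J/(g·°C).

Conservation of energy gives ΣQ = 0:
238*0.88*(T − 354) + 671*2.36*(T − 23.3) + 41.2*0.227*(T − 23.3) = 0
209.44(T − 354) + 1583.6(T − 23.3) + 9.352(T − 23.3) = 0
1802.4 T = 111257
T = 111257/1802.4 ≈ 61.73 °C

T_f ≈ 61.7 °C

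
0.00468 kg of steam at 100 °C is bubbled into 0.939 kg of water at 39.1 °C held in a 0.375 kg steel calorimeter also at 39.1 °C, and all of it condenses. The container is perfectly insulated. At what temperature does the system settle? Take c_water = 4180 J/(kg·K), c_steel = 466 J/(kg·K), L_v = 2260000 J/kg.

T_f ≈ 42.0 °C

Net heat exchanged in the isolated system is zero:
latent heat released on condensation: 0.00468×2260000 = 10577; condensate cools 100→T: 0.00468×4180×(T − 100) = 19.56(T − 100); water warms: 0.939×4180×(T − 39.1) = 3925(T − 39.1); cup: 174.75(T − 39.1)
4119.3 T = 10577 + 1956.2 + 160301 = 172834
T ≈ 41.96 °C — below 100 °C, confirming all the steam condensed.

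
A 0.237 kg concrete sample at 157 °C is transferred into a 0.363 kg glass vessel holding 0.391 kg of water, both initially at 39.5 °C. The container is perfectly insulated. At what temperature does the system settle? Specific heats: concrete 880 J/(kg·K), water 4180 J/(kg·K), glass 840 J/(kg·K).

T_f ≈ 50.9 °C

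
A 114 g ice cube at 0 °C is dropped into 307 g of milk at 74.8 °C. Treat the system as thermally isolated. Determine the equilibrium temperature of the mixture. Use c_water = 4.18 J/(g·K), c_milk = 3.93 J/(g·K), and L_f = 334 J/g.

Conservation of energy gives ΣQ = 0:
fusion: m_ice L_f = 114×334 = 38076; meltwater 0→T: 114×4.18×T = 476.52 T; milk: 1206.5(T − 74.8)
1683 T = 90247 − 38076 = 52171
T ≈ 31.00 °C — above 0 °C, consistent with complete melting.

T_f ≈ 31.0 °C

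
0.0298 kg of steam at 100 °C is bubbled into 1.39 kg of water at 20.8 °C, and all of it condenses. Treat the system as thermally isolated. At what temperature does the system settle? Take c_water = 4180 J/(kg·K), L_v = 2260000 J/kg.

Energy balance with sensible and latent terms:
steam→water at 100 °C releases m L_v = 0.0298×2260000 = 67348; condensate cools 100→T: 0.0298×4180×(T − 100) = 124.56(T − 100); water warms: 1.39×4180×(T − 20.8) = 5810.2(T − 20.8)
5934.8 T = 67348 + 12456 + 120852 = 200657
T ≈ 33.81 °C (< 100 °C, so full condensation is consistent).

T_f ≈ 33.8 °C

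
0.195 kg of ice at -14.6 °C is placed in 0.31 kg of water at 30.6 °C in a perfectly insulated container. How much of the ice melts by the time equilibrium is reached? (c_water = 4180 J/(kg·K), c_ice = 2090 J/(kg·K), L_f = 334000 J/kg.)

m_melted ≈ 0.101 kg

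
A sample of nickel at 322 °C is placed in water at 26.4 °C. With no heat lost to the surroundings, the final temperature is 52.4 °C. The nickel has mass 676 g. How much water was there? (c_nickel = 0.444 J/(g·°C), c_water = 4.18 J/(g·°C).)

m ≈ 745 g

Let T be the final temperature. ΣQ_i = 0:
676×0.444×(52.4 − 322) + m×4.18×(52.4 − 26.4) = 0
108.68 m = 80919
m = 80919/108.68 ≈ 744.6 g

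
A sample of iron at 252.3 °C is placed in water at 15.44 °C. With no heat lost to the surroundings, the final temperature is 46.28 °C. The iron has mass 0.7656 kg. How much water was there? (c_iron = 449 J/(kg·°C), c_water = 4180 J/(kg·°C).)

Energy conservation, ΣQ = 0:
0.7656×449×(46.28 − 252.3) + m×4180×(46.28 − 15.44) = 0
128911 m = 70820
m = 70820/128911 ≈ 0.5494 kg

m ≈ 0.549 kg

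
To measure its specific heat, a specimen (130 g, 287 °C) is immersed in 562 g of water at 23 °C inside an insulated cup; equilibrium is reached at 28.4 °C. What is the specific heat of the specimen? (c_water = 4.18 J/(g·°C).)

Heat lost by the specimen = heat gained by the water:
130×c×(287 − 28.4) = 562×4.18×(28.4 − 23)
33618 c = 12685  ⇒  c ≈ 0.3773 J/(g·°C)

c ≈ 0.377 J/(g·°C)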